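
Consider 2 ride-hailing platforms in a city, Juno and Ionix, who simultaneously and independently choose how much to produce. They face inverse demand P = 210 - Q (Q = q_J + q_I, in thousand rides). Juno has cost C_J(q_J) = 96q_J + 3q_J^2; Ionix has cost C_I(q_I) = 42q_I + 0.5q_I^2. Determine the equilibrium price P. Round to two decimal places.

Juno's profit: π_J = (210 - Q)q_J - (96q_J + 3q_J²). Setting ∂π_J/∂q_J = 0: 114 - 8q_J - (q_I) = 0.
Ionix's profit: π_I = (210 - Q)q_I - (42q_I + (1/2)q_I²). Setting ∂π_I/∂q_I = 0: 168 - 3q_I - (q_J) = 0.
Best responses: q_J = (114 - q_I)/8, q_I = (168 - q_J)/3.
Solving the pair: q_J = 174/23, q_I = 1230/23.
Total output Q = 1404/23, so price P = 210 - 1404/23 = 148.9565.

148.96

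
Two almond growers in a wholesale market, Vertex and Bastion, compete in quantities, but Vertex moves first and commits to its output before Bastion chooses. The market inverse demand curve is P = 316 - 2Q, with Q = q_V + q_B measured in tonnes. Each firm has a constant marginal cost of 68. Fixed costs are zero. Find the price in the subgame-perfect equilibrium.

130

The follower Bastion best-responds to any q_V: π_B = (316 - 2Q)q_B - 68q_B.
∂π_B/∂q_B = 248 - 2q_V - 4q_B = 0 gives the reaction function q_B = (248 - 2q_V)/4.
Vertex substitutes q_B(q_V) into its own profit: π_V = q_V(316 - 2q_V - (248 - 2q_V)/2) - 68q_V = (192 - q_V)q_V - 68q_V.
Maximising: ∂π_V/∂q_V = 124 - 2q_V = 0, giving q_V = 62.
Then q_B = (248 - 2·62)/4 = 31.
Total output Q = 93, so price P = 316 - 2·93 = 130.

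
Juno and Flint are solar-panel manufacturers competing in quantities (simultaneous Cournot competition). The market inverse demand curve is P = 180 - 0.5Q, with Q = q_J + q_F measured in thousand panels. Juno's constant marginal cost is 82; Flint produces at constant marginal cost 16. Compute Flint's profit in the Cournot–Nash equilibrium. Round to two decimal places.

Juno's profit: π_J = (180 - 0.5Q)q_J - (82q_J). Setting ∂π_J/∂q_J = 0: 98 - q_J - (1/2)(q_F) = 0.
Flint's first-order condition: 164 - q_F - (1/2)(q_J) = 0.
Rearranging gives the reaction functions q_J = (98 - (1/2)q_F) and q_F = (164 - (1/2)q_J).
Substituting one into the other gives q_J = 64/3 and q_F = 460/3.
Price P = 180 - (1/2)·(524/3) = 278/3.
Flint's profit: (278/3 - 16)·(460/3) = 11755.5556.

11755.56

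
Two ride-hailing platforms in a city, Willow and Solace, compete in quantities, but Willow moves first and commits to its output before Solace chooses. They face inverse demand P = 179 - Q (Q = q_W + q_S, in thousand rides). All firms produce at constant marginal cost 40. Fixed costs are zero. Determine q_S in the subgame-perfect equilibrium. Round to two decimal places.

34.75

Solve by backward induction. Given q_W, the follower Solace maximises π_S = (179 - q_W - q_S)q_S - 40q_S.
Follower FOC: 139 - q_W - 2q_S = 0, so q_S(q_W) = (139 - q_W)/2.
The leader anticipates this reaction. Substituting into P = 179 - Q gives P = 219/2 - (1/2)q_W, so π_W = (219/2 - (1/2)q_W)q_W - 40q_W.
The leader's first-order condition 139/2 - q_W = 0 yields q_W = 139/2.
Then q_S = (139 - 139/2)/2 = 139/4.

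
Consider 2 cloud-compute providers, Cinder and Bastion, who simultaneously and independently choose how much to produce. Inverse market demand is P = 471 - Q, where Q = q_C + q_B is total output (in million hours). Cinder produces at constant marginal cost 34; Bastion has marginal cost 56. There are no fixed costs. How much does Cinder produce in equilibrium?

Cinder's profit: π_C = (471 - Q)q_C - (34q_C). Setting ∂π_C/∂q_C = 0: 437 - 2q_C - (q_B) = 0.
Bastion's first-order condition: 415 - 2q_B - (q_C) = 0.
So q_C = (437 - q_B)/2 and q_B = (415 - q_C)/2.
Solving the pair: q_C = 153, q_B = 131.

153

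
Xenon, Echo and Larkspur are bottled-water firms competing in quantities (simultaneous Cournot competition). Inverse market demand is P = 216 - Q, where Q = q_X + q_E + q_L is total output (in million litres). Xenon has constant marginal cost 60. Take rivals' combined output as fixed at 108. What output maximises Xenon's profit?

24

With rivals' combined output fixed at 108, Xenon's profit is π_X = (216 - 108 - q_X)q_X - (60q_X) = (108 - q_X)q_X - (60q_X).
∂π_X/∂q_X = 48 - 2q_X = 0, so q_X = 24.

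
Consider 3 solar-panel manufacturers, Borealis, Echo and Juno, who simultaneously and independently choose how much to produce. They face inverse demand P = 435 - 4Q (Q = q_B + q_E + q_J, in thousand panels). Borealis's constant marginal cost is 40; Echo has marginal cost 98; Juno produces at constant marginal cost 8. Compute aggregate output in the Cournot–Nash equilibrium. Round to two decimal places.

Borealis's profit: π_B = (435 - 4Q)q_B - (40q_B). Setting ∂π_B/∂q_B = 0: 395 - 8q_B - 4(q_E + q_J) = 0.
Echo's profit: π_E = (435 - 4Q)q_E - (98q_E). Setting ∂π_E/∂q_E = 0: 337 - 8q_E - 4(q_B + q_J) = 0.
Juno's profit: π_J = (435 - 4Q)q_J - (8q_J). Setting ∂π_J/∂q_J = 0: 427 - 8q_J - 4(q_B + q_E) = 0.
Adding the 3 first-order conditions: 1159 − 16Q = 0, so Q = 1159/16.
Back-substituting: q_B = (395 − 1159/4)/4 = 421/16, q_E = (337 − 1159/4)/4 = 189/16, q_J = (427 − 1159/4)/4 = 549/16.
Total output Q = 421/16 + 189/16 + 549/16 = 1159/16.

72.44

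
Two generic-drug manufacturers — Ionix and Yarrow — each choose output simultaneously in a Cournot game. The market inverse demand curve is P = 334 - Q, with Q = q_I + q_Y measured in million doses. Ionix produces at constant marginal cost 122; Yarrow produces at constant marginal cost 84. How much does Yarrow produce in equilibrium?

Ionix's profit: π_I = (334 - Q)q_I - (122q_I). Setting ∂π_I/∂q_I = 0: 212 - 2q_I - (q_Y) = 0.
Yarrow's first-order condition: 250 - 2q_Y - (q_I) = 0.
So q_I = (212 - q_Y)/2 and q_Y = (250 - q_I)/2.
Substituting one into the other gives q_I = 58 and q_Y = 96.

96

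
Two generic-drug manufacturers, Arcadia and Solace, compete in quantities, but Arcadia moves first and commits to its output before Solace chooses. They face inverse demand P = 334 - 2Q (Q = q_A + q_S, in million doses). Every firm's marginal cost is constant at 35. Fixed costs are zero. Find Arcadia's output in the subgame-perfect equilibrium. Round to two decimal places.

74.75

Solve by backward induction. Given q_A, the follower Solace maximises π_S = (334 - 2q_A - 2q_S)q_S - 35q_S.
Follower FOC: 299 - 2q_A - 4q_S = 0, so q_S(q_A) = (299 - 2q_A)/4.
Arcadia substitutes q_S(q_A) into its own profit: π_A = q_A(334 - 2q_A - (299 - 2q_A)/2) - 35q_A = (369/2 - q_A)q_A - 35q_A.
Maximising: ∂π_A/∂q_A = 299/2 - 2q_A = 0, giving q_A = 299/4.
Then q_S = (299 - 2·(299/4))/4 = 299/8.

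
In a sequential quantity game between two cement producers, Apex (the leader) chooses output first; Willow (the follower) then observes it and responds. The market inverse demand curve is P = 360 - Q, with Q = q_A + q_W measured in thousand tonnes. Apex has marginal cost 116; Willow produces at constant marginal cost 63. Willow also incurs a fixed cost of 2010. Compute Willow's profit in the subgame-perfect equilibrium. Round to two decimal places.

The follower Willow best-responds to any q_A: π_W = (360 - Q)q_W - 63q_W.
Setting the follower's marginal profit to zero, 297 - q_A - 2q_W = 0, i.e. q_W = (297 - q_A)/2.
Apex substitutes q_W(q_A) into its own profit: π_A = q_A(360 - q_A - (297 - q_A)/2) - 116q_A = (423/2 - (1/2)q_A)q_A - 116q_A.
Maximising: ∂π_A/∂q_A = 191/2 - q_A = 0, giving q_A = 191/2.
Then q_W = (297 - 191/2)/2 = 403/4.
Price P = 360 - 785/4 = 655/4.
Willow's profit: (655/4 - 63)·(403/4) - 2010 = 8140.5625.

8140.56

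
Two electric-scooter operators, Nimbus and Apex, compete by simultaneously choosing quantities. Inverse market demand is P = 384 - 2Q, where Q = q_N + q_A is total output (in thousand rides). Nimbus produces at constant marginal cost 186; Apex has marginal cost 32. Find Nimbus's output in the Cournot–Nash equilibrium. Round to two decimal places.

Nimbus's profit: π_N = (384 - 2Q)q_N - (186q_N). Setting ∂π_N/∂q_N = 0: 198 - 4q_N - 2(q_A) = 0.
Apex's profit: π_A = (384 - 2Q)q_A - (32q_A). Setting ∂π_A/∂q_A = 0: 352 - 4q_A - 2(q_N) = 0.
So q_N = (198 - 2q_A)/4 and q_A = (352 - 2q_N)/4.
Solving the pair: q_N = 22/3, q_A = 253/3.

7.33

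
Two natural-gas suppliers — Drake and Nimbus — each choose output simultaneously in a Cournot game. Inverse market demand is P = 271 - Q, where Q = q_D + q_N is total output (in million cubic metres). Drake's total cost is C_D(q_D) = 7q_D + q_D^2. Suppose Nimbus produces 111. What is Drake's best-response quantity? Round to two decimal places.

With the rival's output fixed at 111, Drake's profit is π_D = (271 - 111 - q_D)q_D - (7q_D + q_D²) = (160 - q_D)q_D - (7q_D + q_D²).
∂π_D/∂q_D = 153 - 4q_D = 0, so q_D = 153/4.

38.25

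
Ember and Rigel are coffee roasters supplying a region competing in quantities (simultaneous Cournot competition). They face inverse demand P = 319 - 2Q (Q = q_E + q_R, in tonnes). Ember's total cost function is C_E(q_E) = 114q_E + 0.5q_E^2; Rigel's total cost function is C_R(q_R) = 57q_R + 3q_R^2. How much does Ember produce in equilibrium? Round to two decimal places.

Ember's profit: π_E = (319 - 2Q)q_E - (114q_E + (1/2)q_E²). Setting ∂π_E/∂q_E = 0: 205 - 5q_E - 2(q_R) = 0.
Rigel's profit: π_R = (319 - 2Q)q_R - (57q_R + 3q_R²). Setting ∂π_R/∂q_R = 0: 262 - 10q_R - 2(q_E) = 0.
So q_E = (205 - 2q_R)/5 and q_R = (262 - 2q_E)/10.
Solving the pair: q_E = 763/23, q_R = 450/23.

33.17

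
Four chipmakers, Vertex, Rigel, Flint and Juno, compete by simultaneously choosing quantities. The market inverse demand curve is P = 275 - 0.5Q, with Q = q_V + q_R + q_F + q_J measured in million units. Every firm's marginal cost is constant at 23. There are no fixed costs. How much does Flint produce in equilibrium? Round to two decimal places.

100.80

A representative firm's profit is π_i = q_i(275 - 0.5Q) - 23q_i.
Setting ∂π_i/∂q_i = 0 with rivals' quantities fixed: 252 - q_i - (1/2)·Σ_{j≠i} q_j = 0.
With identical firms every q_j equals q_i, so Σ_{j≠i} q_j = 3q_i and 252 = (5/2)q_i, giving q_i = 504/5.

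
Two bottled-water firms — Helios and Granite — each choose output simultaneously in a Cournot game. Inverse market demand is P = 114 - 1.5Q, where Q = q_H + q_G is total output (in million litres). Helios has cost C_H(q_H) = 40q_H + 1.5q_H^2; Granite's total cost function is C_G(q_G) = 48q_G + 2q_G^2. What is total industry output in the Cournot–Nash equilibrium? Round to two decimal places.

Helios's profit: π_H = (114 - 1.5Q)q_H - (40q_H + (3/2)q_H²). Setting ∂π_H/∂q_H = 0: 74 - 6q_H - (3/2)(q_G) = 0.
Granite's profit: π_G = (114 - 1.5Q)q_G - (48q_G + 2q_G²). Setting ∂π_G/∂q_G = 0: 66 - 7q_G - (3/2)(q_H) = 0.
Best responses: q_H = (74 - (3/2)q_G)/6, q_G = (66 - (3/2)q_H)/7.
Solving the pair: q_H = 1676/159, q_G = 380/53.
Total output Q = 1676/159 + 380/53 = 17.7107.

17.71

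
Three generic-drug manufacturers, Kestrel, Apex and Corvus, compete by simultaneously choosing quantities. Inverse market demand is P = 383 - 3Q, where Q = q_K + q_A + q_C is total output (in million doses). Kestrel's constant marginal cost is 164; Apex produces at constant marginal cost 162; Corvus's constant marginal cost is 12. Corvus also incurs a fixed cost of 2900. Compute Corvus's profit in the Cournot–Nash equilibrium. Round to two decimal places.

Kestrel's profit: π_K = (383 - 3Q)q_K - (164q_K). Setting ∂π_K/∂q_K = 0: 219 - 6q_K - 3(q_A + q_C) = 0.
Apex's profit: π_A = (383 - 3Q)q_A - (162q_A). Setting ∂π_A/∂q_A = 0: 221 - 6q_A - 3(q_K + q_C) = 0.
Corvus's first-order condition: 371 - 6q_C - 3(q_K + q_A) = 0.
Adding the 3 conditions: 811 − 6Q − 6Q = 0, i.e. Q = 811/12.
Back-substituting: q_K = (219 − 811/4)/3 = 65/12, q_A = (221 − 811/4)/3 = 73/12, q_C = (371 − 811/4)/3 = 673/12.
Price P = 383 - 3·(811/12) = 721/4.
Corvus's profit: (721/4 - 12)·(673/12) - 2900 = 6536.0208.

6536.02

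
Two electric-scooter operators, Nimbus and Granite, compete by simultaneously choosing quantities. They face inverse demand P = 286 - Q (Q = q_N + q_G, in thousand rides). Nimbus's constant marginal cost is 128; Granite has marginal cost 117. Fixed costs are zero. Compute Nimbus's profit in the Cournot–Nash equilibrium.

Nimbus's profit: π_N = (286 - Q)q_N - (128q_N). Setting ∂π_N/∂q_N = 0: 158 - 2q_N - (q_G) = 0.
Granite's first-order condition: 169 - 2q_G - (q_N) = 0.
Rearranging gives the reaction functions q_N = (158 - q_G)/2 and q_G = (169 - q_N)/2.
Solving the pair: q_N = 49, q_G = 60.
Price P = 286 - 109 = 177.
Nimbus's profit: (177 - 128)·49 = 2401.

2401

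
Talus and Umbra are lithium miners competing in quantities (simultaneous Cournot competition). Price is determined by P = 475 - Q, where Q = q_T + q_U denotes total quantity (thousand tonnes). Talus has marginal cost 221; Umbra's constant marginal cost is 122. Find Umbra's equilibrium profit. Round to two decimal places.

22700.44

Talus's profit: π_T = (475 - Q)q_T - (221q_T). Setting ∂π_T/∂q_T = 0: 254 - 2q_T - (q_U) = 0.
Umbra's first-order condition: 353 - 2q_U - (q_T) = 0.
Best responses: q_T = (254 - q_U)/2, q_U = (353 - q_T)/2.
Solving the pair: q_T = 155/3, q_U = 452/3.
Price P = 475 - 607/3 = 818/3.
Umbra's profit: (818/3 - 122)·(452/3) = 22700.4444.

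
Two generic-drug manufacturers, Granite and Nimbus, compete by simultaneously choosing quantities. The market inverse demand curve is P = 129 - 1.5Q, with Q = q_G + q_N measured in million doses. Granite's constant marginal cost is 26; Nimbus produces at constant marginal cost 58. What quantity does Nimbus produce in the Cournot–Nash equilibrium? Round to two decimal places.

8.67

Granite's profit: π_G = (129 - 1.5Q)q_G - (26q_G). Setting ∂π_G/∂q_G = 0: 103 - 3q_G - (3/2)(q_N) = 0.
Nimbus's profit: π_N = (129 - 1.5Q)q_N - (58q_N). Setting ∂π_N/∂q_N = 0: 71 - 3q_N - (3/2)(q_G) = 0.
Rearranging gives the reaction functions q_G = (103 - (3/2)q_N)/3 and q_N = (71 - (3/2)q_G)/3.
Solving the pair: q_G = 30, q_N = 26/3.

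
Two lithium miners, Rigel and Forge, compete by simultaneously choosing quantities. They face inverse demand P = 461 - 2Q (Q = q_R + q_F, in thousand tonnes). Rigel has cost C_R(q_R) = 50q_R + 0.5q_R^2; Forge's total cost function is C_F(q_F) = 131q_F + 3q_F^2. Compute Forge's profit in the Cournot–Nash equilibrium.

1620

Rigel's profit: π_R = (461 - 2Q)q_R - (50q_R + (1/2)q_R²). Setting ∂π_R/∂q_R = 0: 411 - 5q_R - 2(q_F) = 0.
Forge's profit: π_F = (461 - 2Q)q_F - (131q_F + 3q_F²). Setting ∂π_F/∂q_F = 0: 330 - 10q_F - 2(q_R) = 0.
Rearranging gives the reaction functions q_R = (411 - 2q_F)/5 and q_F = (330 - 2q_R)/10.
Substituting one into the other gives q_R = 75 and q_F = 18.
Price P = 461 - 2·93 = 275.
Forge's profit: 275·18 - 131·18 - 3·18² = 1620.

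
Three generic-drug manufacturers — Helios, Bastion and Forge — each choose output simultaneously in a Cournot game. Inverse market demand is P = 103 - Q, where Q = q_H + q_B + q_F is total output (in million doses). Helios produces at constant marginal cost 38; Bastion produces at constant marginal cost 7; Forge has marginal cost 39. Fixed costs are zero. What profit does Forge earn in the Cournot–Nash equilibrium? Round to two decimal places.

Helios's profit: π_H = (103 - Q)q_H - (38q_H). Setting ∂π_H/∂q_H = 0: 65 - 2q_H - (q_B + q_F) = 0.
Bastion's first-order condition: 96 - 2q_B - (q_H + q_F) = 0.
Forge's profit: π_F = (103 - Q)q_F - (39q_F). Setting ∂π_F/∂q_F = 0: 64 - 2q_F - (q_H + q_B) = 0.
Adding the 3 conditions: 225 − 2Q − 2Q = 0, i.e. Q = 225/4.
Back-substituting: q_H = (65 − 225/4) = 35/4, q_B = (96 − 225/4) = 159/4, q_F = (64 − 225/4) = 31/4.
Price P = 103 - 225/4 = 187/4.
Forge's profit: (187/4 - 39)·(31/4) = 961/16.

60.06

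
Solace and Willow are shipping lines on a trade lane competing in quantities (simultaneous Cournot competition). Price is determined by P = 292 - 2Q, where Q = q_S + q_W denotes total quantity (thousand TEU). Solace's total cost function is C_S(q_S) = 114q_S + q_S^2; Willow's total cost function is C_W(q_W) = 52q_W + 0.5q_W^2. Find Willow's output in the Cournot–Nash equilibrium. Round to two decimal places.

Solace's profit: π_S = (292 - 2Q)q_S - (114q_S + q_S²). Setting ∂π_S/∂q_S = 0: 178 - 6q_S - 2(q_W) = 0.
Willow's first-order condition: 240 - 5q_W - 2(q_S) = 0.
Best responses: q_S = (178 - 2q_W)/6, q_W = (240 - 2q_S)/5.
Substituting one into the other gives q_S = 205/13 and q_W = 542/13.

41.69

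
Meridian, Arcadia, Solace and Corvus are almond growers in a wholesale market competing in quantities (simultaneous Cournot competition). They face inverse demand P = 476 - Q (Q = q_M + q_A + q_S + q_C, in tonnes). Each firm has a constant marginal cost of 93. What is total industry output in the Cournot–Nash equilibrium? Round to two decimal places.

Each firm earns π_i = (476 - Q)q_i - 93q_i.
First-order condition (treating rivals' output as given): 383 - 2q_i - Σ_{j≠i} q_j = 0.
With identical firms every q_j equals q_i, so Σ_{j≠i} q_j = 3q_i and 383 = 5q_i, giving q_i = 383/5.
Total output Q = 383/5 + 383/5 + 383/5 + 383/5 = 1532/5.

306.40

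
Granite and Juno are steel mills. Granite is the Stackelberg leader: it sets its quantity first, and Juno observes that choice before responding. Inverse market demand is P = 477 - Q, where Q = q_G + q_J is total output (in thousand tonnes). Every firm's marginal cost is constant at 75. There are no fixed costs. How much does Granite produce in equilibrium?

201

The follower Juno best-responds to any q_G: π_J = (477 - Q)q_J - 75q_J.
∂π_J/∂q_J = 402 - q_G - 2q_J = 0 gives the reaction function q_J = (402 - q_G)/2.
Granite substitutes q_J(q_G) into its own profit: π_G = q_G(477 - q_G - (402 - q_G)/2) - 75q_G = (276 - (1/2)q_G)q_G - 75q_G.
The leader's first-order condition 201 - q_G = 0 yields q_G = 201.
Then q_J = (402 - 201)/2 = 201/2.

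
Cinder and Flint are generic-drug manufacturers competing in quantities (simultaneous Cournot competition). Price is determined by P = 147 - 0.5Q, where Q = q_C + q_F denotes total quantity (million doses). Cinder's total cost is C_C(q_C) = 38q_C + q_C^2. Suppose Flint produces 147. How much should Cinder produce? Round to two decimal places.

11.83

With the rival's output fixed at 147, Cinder's profit is π_C = (147 - (1/2)·147 - (1/2)q_C)q_C - (38q_C + q_C²) = (147/2 - (1/2)q_C)q_C - (38q_C + q_C²).
∂π_C/∂q_C = 71/2 - 3q_C = 0, so q_C = 71/6.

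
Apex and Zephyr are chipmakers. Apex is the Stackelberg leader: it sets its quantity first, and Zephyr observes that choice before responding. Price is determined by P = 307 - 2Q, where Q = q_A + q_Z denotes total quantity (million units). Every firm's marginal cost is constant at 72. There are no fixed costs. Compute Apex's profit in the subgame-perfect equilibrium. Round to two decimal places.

Solve by backward induction. Given q_A, the follower Zephyr maximises π_Z = (307 - 2q_A - 2q_Z)q_Z - 72q_Z.
Setting the follower's marginal profit to zero, 235 - 2q_A - 4q_Z = 0, i.e. q_Z = (235 - 2q_A)/4.
Apex substitutes q_Z(q_A) into its own profit: π_A = q_A(307 - 2q_A - (235 - 2q_A)/2) - 72q_A = (379/2 - q_A)q_A - 72q_A.
The leader's first-order condition 235/2 - 2q_A = 0 yields q_A = 235/4.
Then q_Z = (235 - 2·(235/4))/4 = 235/8.
Price P = 307 - 2·(705/8) = 523/4.
Apex's profit: (523/4 - 72)·(235/4) = 3451.5625.

3451.56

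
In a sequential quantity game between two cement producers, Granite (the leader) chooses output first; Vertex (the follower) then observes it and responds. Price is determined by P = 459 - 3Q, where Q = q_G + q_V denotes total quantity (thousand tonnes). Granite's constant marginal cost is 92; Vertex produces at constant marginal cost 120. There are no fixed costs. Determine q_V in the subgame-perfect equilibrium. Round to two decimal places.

Solve by backward induction. Given q_G, the follower Vertex maximises π_V = (459 - 3q_G - 3q_V)q_V - 120q_V.
∂π_V/∂q_V = 339 - 3q_G - 6q_V = 0 gives the reaction function q_V = (339 - 3q_G)/6.
The leader anticipates this reaction. Substituting into P = 459 - 3Q gives P = 579/2 - (3/2)q_G, so π_G = (579/2 - (3/2)q_G)q_G - 92q_G.
Maximising: ∂π_G/∂q_G = 395/2 - 3q_G = 0, giving q_G = 395/6.
Then q_V = (339 - 3·(395/6))/6 = 283/12.

23.58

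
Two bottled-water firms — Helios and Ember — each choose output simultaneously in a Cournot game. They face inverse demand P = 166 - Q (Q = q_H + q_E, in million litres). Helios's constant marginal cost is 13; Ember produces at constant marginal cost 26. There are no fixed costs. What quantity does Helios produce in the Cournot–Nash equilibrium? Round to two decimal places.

55.33

Helios's profit: π_H = (166 - Q)q_H - (13q_H). Setting ∂π_H/∂q_H = 0: 153 - 2q_H - (q_E) = 0.
Ember's profit: π_E = (166 - Q)q_E - (26q_E). Setting ∂π_E/∂q_E = 0: 140 - 2q_E - (q_H) = 0.
Best responses: q_H = (153 - q_E)/2, q_E = (140 - q_H)/2.
Solving the pair: q_H = 166/3, q_E = 127/3.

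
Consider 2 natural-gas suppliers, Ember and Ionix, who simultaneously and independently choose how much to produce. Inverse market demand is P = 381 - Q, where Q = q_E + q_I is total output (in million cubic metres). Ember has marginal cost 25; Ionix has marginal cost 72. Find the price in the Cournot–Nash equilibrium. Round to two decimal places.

Ember's profit: π_E = (381 - Q)q_E - (25q_E). Setting ∂π_E/∂q_E = 0: 356 - 2q_E - (q_I) = 0.
Ionix's first-order condition: 309 - 2q_I - (q_E) = 0.
Best responses: q_E = (356 - q_I)/2, q_I = (309 - q_E)/2.
Solving the pair: q_E = 403/3, q_I = 262/3.
Total output Q = 665/3, so price P = 381 - 665/3 = 478/3.

159.33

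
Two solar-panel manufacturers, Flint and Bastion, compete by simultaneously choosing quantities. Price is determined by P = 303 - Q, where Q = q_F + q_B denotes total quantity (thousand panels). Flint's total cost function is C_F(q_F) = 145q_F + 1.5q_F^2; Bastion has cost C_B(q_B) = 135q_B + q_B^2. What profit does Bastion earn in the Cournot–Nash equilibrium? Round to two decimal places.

2576.86

Flint's profit: π_F = (303 - Q)q_F - (145q_F + (3/2)q_F²). Setting ∂π_F/∂q_F = 0: 158 - 5q_F - (q_B) = 0.
Bastion's first-order condition: 168 - 4q_B - (q_F) = 0.
So q_F = (158 - q_B)/5 and q_B = (168 - q_F)/4.
Solving the pair: q_F = 464/19, q_B = 682/19.
Price P = 303 - 1146/19 = 242.6842.
Bastion's profit: 242.6842·(682/19) - 135·(682/19) - (682/19)² = 2576.8643.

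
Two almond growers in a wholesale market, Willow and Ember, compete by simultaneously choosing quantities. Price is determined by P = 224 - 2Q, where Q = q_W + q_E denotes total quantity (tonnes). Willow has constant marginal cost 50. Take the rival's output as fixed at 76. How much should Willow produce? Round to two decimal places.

5.50

With the rival's output fixed at 76, Willow's profit is π_W = (224 - 2·76 - 2q_W)q_W - (50q_W) = (72 - 2q_W)q_W - (50q_W).
∂π_W/∂q_W = 22 - 4q_W = 0, so q_W = 11/2.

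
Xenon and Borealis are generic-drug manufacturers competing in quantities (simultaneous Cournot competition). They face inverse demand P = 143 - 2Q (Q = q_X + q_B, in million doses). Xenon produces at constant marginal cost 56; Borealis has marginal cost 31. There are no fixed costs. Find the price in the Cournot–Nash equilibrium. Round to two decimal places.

Xenon's profit: π_X = (143 - 2Q)q_X - (56q_X). Setting ∂π_X/∂q_X = 0: 87 - 4q_X - 2(q_B) = 0.
Borealis's first-order condition: 112 - 4q_B - 2(q_X) = 0.
So q_X = (87 - 2q_B)/4 and q_B = (112 - 2q_X)/4.
Solving the pair: q_X = 31/3, q_B = 137/6.
Total output Q = 199/6, so price P = 143 - 2·(199/6) = 230/3.

76.67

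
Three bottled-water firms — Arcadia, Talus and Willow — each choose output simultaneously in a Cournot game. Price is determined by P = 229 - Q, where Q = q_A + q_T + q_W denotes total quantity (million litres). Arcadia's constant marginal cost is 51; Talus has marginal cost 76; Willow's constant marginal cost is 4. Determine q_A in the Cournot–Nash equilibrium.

39

Arcadia's profit: π_A = (229 - Q)q_A - (51q_A). Setting ∂π_A/∂q_A = 0: 178 - 2q_A - (q_T + q_W) = 0.
Talus's first-order condition: 153 - 2q_T - (q_A + q_W) = 0.
Willow's first-order condition: 225 - 2q_W - (q_A + q_T) = 0.
Adding the 3 first-order conditions: 556 − 4Q = 0, so Q = 139.
Back-substituting: q_A = (178 − 139) = 39, q_T = (153 − 139) = 14, q_W = (225 − 139) = 86.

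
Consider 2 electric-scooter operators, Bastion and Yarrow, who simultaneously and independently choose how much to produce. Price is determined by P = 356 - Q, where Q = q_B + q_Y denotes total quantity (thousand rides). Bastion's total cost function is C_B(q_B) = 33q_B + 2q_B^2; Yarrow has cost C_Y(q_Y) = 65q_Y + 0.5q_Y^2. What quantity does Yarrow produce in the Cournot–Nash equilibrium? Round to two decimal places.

Bastion's profit: π_B = (356 - Q)q_B - (33q_B + 2q_B²). Setting ∂π_B/∂q_B = 0: 323 - 6q_B - (q_Y) = 0.
Yarrow's profit: π_Y = (356 - Q)q_Y - (65q_Y + (1/2)q_Y²). Setting ∂π_Y/∂q_Y = 0: 291 - 3q_Y - (q_B) = 0.
So q_B = (323 - q_Y)/6 and q_Y = (291 - q_B)/3.
Solving the pair: q_B = 678/17, q_Y = 1423/17.

83.71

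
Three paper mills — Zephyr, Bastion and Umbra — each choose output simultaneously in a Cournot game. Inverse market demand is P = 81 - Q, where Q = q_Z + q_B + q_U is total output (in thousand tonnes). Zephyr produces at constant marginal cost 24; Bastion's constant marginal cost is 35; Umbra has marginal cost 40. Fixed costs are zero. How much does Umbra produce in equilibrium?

5

Zephyr's profit: π_Z = (81 - Q)q_Z - (24q_Z). Setting ∂π_Z/∂q_Z = 0: 57 - 2q_Z - (q_B + q_U) = 0.
Bastion's profit: π_B = (81 - Q)q_B - (35q_B). Setting ∂π_B/∂q_B = 0: 46 - 2q_B - (q_Z + q_U) = 0.
Umbra's profit: π_U = (81 - Q)q_U - (40q_U). Setting ∂π_U/∂q_U = 0: 41 - 2q_U - (q_Z + q_B) = 0.
Adding the 3 first-order conditions: 144 − 4Q = 0, so Q = 36.
Back-substituting: q_Z = (57 − 36) = 21, q_B = (46 − 36) = 10, q_U = (41 − 36) = 5.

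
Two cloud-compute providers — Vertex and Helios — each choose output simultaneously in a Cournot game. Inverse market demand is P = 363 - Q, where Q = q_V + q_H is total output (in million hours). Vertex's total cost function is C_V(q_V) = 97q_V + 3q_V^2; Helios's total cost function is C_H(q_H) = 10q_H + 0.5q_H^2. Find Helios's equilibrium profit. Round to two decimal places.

Vertex's profit: π_V = (363 - Q)q_V - (97q_V + 3q_V²). Setting ∂π_V/∂q_V = 0: 266 - 8q_V - (q_H) = 0.
Helios's profit: π_H = (363 - Q)q_H - (10q_H + (1/2)q_H²). Setting ∂π_H/∂q_H = 0: 353 - 3q_H - (q_V) = 0.
Best responses: q_V = (266 - q_H)/8, q_H = (353 - q_V)/3.
Solving the pair: q_V = 445/23, q_H = 111.2174.
Price P = 363 - 130.5652 = 232.4348.
Helios's profit: 232.4348·111.2174 - 10·111.2174 - (1/2)·111.2174² = 18553.9622.

18553.96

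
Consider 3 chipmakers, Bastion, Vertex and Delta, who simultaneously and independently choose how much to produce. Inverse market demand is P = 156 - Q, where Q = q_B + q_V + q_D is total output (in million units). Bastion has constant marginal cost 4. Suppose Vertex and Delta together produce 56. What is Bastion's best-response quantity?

With rivals' combined output fixed at 56, Bastion's profit is π_B = (156 - 56 - q_B)q_B - (4q_B) = (100 - q_B)q_B - (4q_B).
∂π_B/∂q_B = 96 - 2q_B = 0, so q_B = 48.

48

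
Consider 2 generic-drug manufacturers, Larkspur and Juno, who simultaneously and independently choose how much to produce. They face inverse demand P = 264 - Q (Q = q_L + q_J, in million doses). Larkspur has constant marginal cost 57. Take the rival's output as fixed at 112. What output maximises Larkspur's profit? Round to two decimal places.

With the rival's output fixed at 112, Larkspur's profit is π_L = (264 - 112 - q_L)q_L - (57q_L) = (152 - q_L)q_L - (57q_L).
∂π_L/∂q_L = 95 - 2q_L = 0, so q_L = 95/2.

47.50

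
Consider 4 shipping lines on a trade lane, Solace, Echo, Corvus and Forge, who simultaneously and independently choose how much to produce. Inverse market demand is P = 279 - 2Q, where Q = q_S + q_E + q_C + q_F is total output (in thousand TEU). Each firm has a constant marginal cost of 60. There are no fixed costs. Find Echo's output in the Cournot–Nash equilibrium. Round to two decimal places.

A representative firm's profit is π_i = q_i(279 - 2Q) - 60q_i.
Setting ∂π_i/∂q_i = 0 with rivals' quantities fixed: 219 - 4q_i - 2·Σ_{j≠i} q_j = 0.
By symmetry each firm produces the same amount; substituting Σ_{j≠i} q_j = 3q_i yields q_i = 219/10.

21.90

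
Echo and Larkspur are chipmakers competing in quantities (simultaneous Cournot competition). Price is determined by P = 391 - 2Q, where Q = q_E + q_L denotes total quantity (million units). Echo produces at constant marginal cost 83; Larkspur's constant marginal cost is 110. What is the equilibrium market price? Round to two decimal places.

194.67

Echo's profit: π_E = (391 - 2Q)q_E - (83q_E). Setting ∂π_E/∂q_E = 0: 308 - 4q_E - 2(q_L) = 0.
Larkspur's profit: π_L = (391 - 2Q)q_L - (110q_L). Setting ∂π_L/∂q_L = 0: 281 - 4q_L - 2(q_E) = 0.
Rearranging gives the reaction functions q_E = (308 - 2q_L)/4 and q_L = (281 - 2q_E)/4.
Solving the pair: q_E = 335/6, q_L = 127/3.
Total output Q = 589/6, so price P = 391 - 2·(589/6) = 584/3.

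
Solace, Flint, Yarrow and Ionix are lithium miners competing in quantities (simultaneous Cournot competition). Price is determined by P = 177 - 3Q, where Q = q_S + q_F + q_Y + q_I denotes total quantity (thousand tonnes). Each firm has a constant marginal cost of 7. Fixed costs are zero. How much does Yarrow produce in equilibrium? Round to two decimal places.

A representative firm's profit is π_i = q_i(177 - 3Q) - 7q_i.
Setting ∂π_i/∂q_i = 0 with rivals' quantities fixed: 170 - 6q_i - 3·Σ_{j≠i} q_j = 0.
By symmetry each firm produces the same amount; substituting Σ_{j≠i} q_j = 3q_i yields q_i = 170/15 = 34/3.

11.33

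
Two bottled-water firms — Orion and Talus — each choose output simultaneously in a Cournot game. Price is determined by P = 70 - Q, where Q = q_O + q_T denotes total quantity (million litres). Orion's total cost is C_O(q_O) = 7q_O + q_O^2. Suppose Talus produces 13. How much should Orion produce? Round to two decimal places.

With the rival's output fixed at 13, Orion's profit is π_O = (70 - 13 - q_O)q_O - (7q_O + q_O²) = (57 - q_O)q_O - (7q_O + q_O²).
∂π_O/∂q_O = 50 - 4q_O = 0, so q_O = 25/2.

12.50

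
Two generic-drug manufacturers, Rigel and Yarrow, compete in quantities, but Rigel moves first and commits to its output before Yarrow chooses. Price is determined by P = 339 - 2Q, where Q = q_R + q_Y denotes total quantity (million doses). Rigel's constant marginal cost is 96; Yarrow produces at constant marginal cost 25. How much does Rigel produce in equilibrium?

Solve by backward induction. Given q_R, the follower Yarrow maximises π_Y = (339 - 2q_R - 2q_Y)q_Y - 25q_Y.
Follower FOC: 314 - 2q_R - 4q_Y = 0, so q_Y(q_R) = (314 - 2q_R)/4.
Rigel substitutes q_Y(q_R) into its own profit: π_R = q_R(339 - 2q_R - (314 - 2q_R)/2) - 96q_R = (182 - q_R)q_R - 96q_R.
Maximising: ∂π_R/∂q_R = 86 - 2q_R = 0, giving q_R = 43.
Then q_Y = (314 - 2·43)/4 = 57.

43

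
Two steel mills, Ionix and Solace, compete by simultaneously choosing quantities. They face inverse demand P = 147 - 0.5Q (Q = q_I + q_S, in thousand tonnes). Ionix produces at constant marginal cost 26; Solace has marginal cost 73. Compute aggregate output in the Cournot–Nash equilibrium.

Ionix's profit: π_I = (147 - 0.5Q)q_I - (26q_I). Setting ∂π_I/∂q_I = 0: 121 - q_I - (1/2)(q_S) = 0.
Solace's profit: π_S = (147 - 0.5Q)q_S - (73q_S). Setting ∂π_S/∂q_S = 0: 74 - q_S - (1/2)(q_I) = 0.
Rearranging gives the reaction functions q_I = (121 - (1/2)q_S) and q_S = (74 - (1/2)q_I).
Solving the pair: q_I = 112, q_S = 18.
Total output Q = 112 + 18 = 130.

130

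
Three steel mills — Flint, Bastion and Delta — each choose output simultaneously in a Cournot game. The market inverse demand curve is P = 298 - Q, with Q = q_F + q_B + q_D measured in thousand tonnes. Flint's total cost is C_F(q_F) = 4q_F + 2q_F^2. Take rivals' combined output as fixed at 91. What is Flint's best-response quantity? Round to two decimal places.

With rivals' combined output fixed at 91, Flint's profit is π_F = (298 - 91 - q_F)q_F - (4q_F + 2q_F²) = (207 - q_F)q_F - (4q_F + 2q_F²).
∂π_F/∂q_F = 203 - 6q_F = 0, so q_F = 203/6.

33.83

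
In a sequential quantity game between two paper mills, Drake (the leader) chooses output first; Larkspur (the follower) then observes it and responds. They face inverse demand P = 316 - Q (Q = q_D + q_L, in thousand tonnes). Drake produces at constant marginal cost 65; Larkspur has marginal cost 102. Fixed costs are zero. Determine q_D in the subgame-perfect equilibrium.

144

The follower Larkspur best-responds to any q_D: π_L = (316 - Q)q_L - 102q_L.
Setting the follower's marginal profit to zero, 214 - q_D - 2q_L = 0, i.e. q_L = (214 - q_D)/2.
Drake substitutes q_L(q_D) into its own profit: π_D = q_D(316 - q_D - (214 - q_D)/2) - 65q_D = (209 - (1/2)q_D)q_D - 65q_D.
The leader's first-order condition 144 - q_D = 0 yields q_D = 144.
Then q_L = (214 - 144)/2 = 35.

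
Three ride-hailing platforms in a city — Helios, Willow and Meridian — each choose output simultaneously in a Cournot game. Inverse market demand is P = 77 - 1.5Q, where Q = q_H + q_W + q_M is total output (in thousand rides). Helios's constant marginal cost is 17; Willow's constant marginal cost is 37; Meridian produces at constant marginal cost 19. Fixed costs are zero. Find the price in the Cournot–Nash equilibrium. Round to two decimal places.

Helios's profit: π_H = (77 - 1.5Q)q_H - (17q_H). Setting ∂π_H/∂q_H = 0: 60 - 3q_H - (3/2)(q_W + q_M) = 0.
Willow's profit: π_W = (77 - 1.5Q)q_W - (37q_W). Setting ∂π_W/∂q_W = 0: 40 - 3q_W - (3/2)(q_H + q_M) = 0.
Meridian's profit: π_M = (77 - 1.5Q)q_M - (19q_M). Setting ∂π_M/∂q_M = 0: 58 - 3q_M - (3/2)(q_H + q_W) = 0.
Adding the 3 conditions: 158 − 3Q − 3Q = 0, i.e. Q = 79/3.
Back-substituting: q_H = (60 − 79/2)/(3/2) = 41/3, q_W = (40 − 79/2)/(3/2) = 1/3, q_M = (58 − 79/2)/(3/2) = 37/3.
Total output Q = 79/3, so price P = 77 - (3/2)·(79/3) = 75/2.

37.50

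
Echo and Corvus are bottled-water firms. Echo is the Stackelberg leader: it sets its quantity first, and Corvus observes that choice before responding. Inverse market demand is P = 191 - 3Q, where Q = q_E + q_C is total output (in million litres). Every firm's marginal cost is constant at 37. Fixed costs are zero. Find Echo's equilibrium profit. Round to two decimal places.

988.17

The follower Corvus best-responds to any q_E: π_C = (191 - 3Q)q_C - 37q_C.
Follower FOC: 154 - 3q_E - 6q_C = 0, so q_C(q_E) = (154 - 3q_E)/6.
Echo substitutes q_C(q_E) into its own profit: π_E = q_E(191 - 3q_E - (154 - 3q_E)/2) - 37q_E = (114 - (3/2)q_E)q_E - 37q_E.
Maximising: ∂π_E/∂q_E = 77 - 3q_E = 0, giving q_E = 77/3.
Then q_C = (154 - 3·(77/3))/6 = 77/6.
Price P = 191 - 3·(77/2) = 151/2.
Echo's profit: (151/2 - 37)·(77/3) = 988.1667.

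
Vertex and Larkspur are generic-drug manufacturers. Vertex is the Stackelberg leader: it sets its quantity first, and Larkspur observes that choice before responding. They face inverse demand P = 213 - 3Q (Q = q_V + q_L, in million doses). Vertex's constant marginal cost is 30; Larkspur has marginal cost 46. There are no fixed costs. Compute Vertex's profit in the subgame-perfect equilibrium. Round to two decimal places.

The follower Larkspur best-responds to any q_V: π_L = (213 - 3Q)q_L - 46q_L.
Setting the follower's marginal profit to zero, 167 - 3q_V - 6q_L = 0, i.e. q_L = (167 - 3q_V)/6.
Vertex substitutes q_L(q_V) into its own profit: π_V = q_V(213 - 3q_V - (167 - 3q_V)/2) - 30q_V = (259/2 - (3/2)q_V)q_V - 30q_V.
Maximising: ∂π_V/∂q_V = 199/2 - 3q_V = 0, giving q_V = 199/6.
Then q_L = (167 - 3·(199/6))/6 = 45/4.
Price P = 213 - 3·(533/12) = 319/4.
Vertex's profit: (319/4 - 30)·(199/6) = 1650.0417.

1650.04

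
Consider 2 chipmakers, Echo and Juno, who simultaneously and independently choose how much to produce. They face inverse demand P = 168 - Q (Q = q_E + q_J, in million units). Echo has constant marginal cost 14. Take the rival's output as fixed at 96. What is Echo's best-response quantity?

29

With the rival's output fixed at 96, Echo's profit is π_E = (168 - 96 - q_E)q_E - (14q_E) = (72 - q_E)q_E - (14q_E).
∂π_E/∂q_E = 58 - 2q_E = 0, so q_E = 29.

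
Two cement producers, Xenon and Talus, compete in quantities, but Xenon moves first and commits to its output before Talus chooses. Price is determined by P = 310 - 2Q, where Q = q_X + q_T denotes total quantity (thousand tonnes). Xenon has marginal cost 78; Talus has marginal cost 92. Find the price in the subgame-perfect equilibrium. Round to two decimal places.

The follower Talus best-responds to any q_X: π_T = (310 - 2Q)q_T - 92q_T.
Follower FOC: 218 - 2q_X - 4q_T = 0, so q_T(q_X) = (218 - 2q_X)/4.
Xenon substitutes q_T(q_X) into its own profit: π_X = q_X(310 - 2q_X - (218 - 2q_X)/2) - 78q_X = (201 - q_X)q_X - 78q_X.
Leader FOC: 123 - 2q_X = 0, so q_X = 123/2.
Then q_T = (218 - 2·(123/2))/4 = 95/4.
Total output Q = 341/4, so price P = 310 - 2·(341/4) = 279/2.

139.50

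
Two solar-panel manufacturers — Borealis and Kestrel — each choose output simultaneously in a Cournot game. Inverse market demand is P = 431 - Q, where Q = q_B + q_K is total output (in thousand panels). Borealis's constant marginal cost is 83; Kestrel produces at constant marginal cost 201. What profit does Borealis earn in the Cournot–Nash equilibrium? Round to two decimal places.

24128.44

Borealis's profit: π_B = (431 - Q)q_B - (83q_B). Setting ∂π_B/∂q_B = 0: 348 - 2q_B - (q_K) = 0.
Kestrel's profit: π_K = (431 - Q)q_K - (201q_K). Setting ∂π_K/∂q_K = 0: 230 - 2q_K - (q_B) = 0.
Best responses: q_B = (348 - q_K)/2, q_K = (230 - q_B)/2.
Solving the pair: q_B = 466/3, q_K = 112/3.
Price P = 431 - 578/3 = 715/3.
Borealis's profit: (715/3 - 83)·(466/3) = 24128.4444.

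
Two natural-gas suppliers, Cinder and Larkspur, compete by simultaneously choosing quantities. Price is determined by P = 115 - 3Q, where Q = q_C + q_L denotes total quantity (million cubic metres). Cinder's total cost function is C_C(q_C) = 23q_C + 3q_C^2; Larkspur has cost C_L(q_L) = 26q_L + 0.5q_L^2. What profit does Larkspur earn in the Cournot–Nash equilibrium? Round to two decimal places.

Cinder's profit: π_C = (115 - 3Q)q_C - (23q_C + 3q_C²). Setting ∂π_C/∂q_C = 0: 92 - 12q_C - 3(q_L) = 0.
Larkspur's profit: π_L = (115 - 3Q)q_L - (26q_L + (1/2)q_L²). Setting ∂π_L/∂q_L = 0: 89 - 7q_L - 3(q_C) = 0.
So q_C = (92 - 3q_L)/12 and q_L = (89 - 3q_C)/7.
Solving the pair: q_C = 377/75, q_L = 264/25.
Price P = 115 - 3·(1169/75) = 1706/25.
Larkspur's profit: (1706/25)·(264/25) - 26·(264/25) - (1/2)(264/25)² = 390.2976.

390.30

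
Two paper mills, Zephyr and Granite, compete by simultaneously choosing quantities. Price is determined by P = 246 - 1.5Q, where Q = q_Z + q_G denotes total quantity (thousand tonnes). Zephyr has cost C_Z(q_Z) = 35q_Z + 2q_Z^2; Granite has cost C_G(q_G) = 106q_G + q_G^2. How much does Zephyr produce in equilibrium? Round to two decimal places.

Zephyr's profit: π_Z = (246 - 1.5Q)q_Z - (35q_Z + 2q_Z²). Setting ∂π_Z/∂q_Z = 0: 211 - 7q_Z - (3/2)(q_G) = 0.
Granite's first-order condition: 140 - 5q_G - (3/2)(q_Z) = 0.
So q_Z = (211 - (3/2)q_G)/7 and q_G = (140 - (3/2)q_Z)/5.
Solving the pair: q_Z = 25.8015, q_G = 20.2595.

25.80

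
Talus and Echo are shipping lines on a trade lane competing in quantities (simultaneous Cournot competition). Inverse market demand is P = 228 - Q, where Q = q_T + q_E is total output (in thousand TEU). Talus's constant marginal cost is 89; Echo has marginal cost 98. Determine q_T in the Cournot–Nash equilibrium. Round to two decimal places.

49.33

Talus's profit: π_T = (228 - Q)q_T - (89q_T). Setting ∂π_T/∂q_T = 0: 139 - 2q_T - (q_E) = 0.
Echo's profit: π_E = (228 - Q)q_E - (98q_E). Setting ∂π_E/∂q_E = 0: 130 - 2q_E - (q_T) = 0.
Best responses: q_T = (139 - q_E)/2, q_E = (130 - q_T)/2.
Substituting one into the other gives q_T = 148/3 and q_E = 121/3.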